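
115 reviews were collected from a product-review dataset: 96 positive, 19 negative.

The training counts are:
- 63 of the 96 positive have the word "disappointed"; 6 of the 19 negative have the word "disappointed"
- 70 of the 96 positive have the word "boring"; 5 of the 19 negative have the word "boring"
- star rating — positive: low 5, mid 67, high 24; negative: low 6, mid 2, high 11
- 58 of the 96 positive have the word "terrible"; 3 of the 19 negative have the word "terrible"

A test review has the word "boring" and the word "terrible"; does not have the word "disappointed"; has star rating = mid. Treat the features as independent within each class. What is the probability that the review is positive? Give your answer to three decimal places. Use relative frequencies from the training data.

0.994

positive: (96/115) × (33/96) × (70/96) × (67/96) × (58/96) ≈ 0.0882274
negative: (19/115) × (13/19) × (5/19) × (2/19) × (3/19) ≈ 0.000494431
P(positive | x) = 0.0882274 / 0.088721831 ≈ 0.994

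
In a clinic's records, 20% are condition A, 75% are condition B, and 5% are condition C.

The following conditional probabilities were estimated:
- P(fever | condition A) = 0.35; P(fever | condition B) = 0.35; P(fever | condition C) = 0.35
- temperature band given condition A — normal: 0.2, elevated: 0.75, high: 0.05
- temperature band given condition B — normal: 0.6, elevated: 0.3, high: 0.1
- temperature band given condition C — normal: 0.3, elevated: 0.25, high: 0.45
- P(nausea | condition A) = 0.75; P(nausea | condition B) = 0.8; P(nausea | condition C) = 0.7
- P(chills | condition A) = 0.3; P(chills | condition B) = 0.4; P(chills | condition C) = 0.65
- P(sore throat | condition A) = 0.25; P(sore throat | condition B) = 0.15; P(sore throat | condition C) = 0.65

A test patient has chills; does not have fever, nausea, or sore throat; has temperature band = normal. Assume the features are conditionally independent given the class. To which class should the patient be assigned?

condition B

condition A: 0.2 × (1−0.35) × 0.2 × (1−0.75) × 0.3 × (1−0.25) = 0.0014625
condition B: 0.75 × (1−0.35) × 0.6 × (1−0.8) × 0.4 × (1−0.15) = 0.01989
condition C: 0.05 × (1−0.35) × 0.3 × (1−0.7) × 0.65 × (1−0.65) = 0.0006654375
Highest score → condition B.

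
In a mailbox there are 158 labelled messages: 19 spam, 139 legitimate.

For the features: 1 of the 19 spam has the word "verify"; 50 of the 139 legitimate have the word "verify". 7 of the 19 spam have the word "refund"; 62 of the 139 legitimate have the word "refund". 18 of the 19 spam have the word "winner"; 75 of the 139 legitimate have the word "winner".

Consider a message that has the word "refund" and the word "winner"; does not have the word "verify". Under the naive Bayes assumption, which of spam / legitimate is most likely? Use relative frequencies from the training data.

spam: (19/158) × (18/19) × (7/19) × (18/19) ≈ 0.039763
legitimate: (139/158) × (89/139) × (62/139) × (75/139) ≈ 0.135568
Highest score → legitimate.

legitimate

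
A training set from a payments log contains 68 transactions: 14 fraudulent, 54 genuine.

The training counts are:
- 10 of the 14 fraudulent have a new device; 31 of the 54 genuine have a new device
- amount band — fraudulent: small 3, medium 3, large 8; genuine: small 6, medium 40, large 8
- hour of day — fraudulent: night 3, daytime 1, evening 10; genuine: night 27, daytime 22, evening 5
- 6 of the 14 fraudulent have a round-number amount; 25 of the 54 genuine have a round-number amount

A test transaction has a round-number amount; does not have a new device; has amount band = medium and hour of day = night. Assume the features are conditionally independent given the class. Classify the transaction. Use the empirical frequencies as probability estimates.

genuine

fraudulent: (14/68) × (4/14) × (3/14) × (3/14) × (6/14) ≈ 0.00115761
genuine: (54/68) × (23/54) × (40/54) × (27/54) × (25/54) ≈ 0.0579964
Highest score → genuine.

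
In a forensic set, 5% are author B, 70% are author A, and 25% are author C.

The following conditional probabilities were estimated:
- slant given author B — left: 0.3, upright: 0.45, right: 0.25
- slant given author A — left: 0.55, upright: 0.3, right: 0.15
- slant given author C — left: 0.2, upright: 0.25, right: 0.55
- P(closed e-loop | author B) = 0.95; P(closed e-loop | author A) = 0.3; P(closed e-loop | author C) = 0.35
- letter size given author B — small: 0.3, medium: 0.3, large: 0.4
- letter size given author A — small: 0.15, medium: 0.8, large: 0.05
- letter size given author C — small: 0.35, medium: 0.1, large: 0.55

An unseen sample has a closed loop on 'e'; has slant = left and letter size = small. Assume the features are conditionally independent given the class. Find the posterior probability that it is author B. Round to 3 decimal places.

0.154

author B: 0.05 × 0.3 × 0.95 × 0.3 = 0.004275
author A: 0.7 × 0.55 × 0.3 × 0.15 = 0.017325
author C: 0.25 × 0.2 × 0.35 × 0.35 = 0.006125
P(author B | x) = 0.004275 / 0.027725 ≈ 0.154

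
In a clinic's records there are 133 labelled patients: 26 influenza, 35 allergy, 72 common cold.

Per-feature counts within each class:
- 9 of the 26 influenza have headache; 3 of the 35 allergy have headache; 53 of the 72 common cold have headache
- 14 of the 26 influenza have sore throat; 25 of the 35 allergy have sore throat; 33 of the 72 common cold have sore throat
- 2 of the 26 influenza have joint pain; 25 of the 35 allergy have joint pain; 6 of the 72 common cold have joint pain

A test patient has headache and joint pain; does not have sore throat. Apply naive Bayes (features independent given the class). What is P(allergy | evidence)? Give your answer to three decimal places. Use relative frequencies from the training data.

influenza: (26/133) × (9/26) × (12/26) × (2/26) ≈ 0.00240246
allergy: (35/133) × (3/35) × (10/35) × (25/35) ≈ 0.00460335
common cold: (72/133) × (53/72) × (39/72) × (6/72) ≈ 0.0179877
P(allergy | x) = 0.00460335 / 0.02499351 ≈ 0.184

0.184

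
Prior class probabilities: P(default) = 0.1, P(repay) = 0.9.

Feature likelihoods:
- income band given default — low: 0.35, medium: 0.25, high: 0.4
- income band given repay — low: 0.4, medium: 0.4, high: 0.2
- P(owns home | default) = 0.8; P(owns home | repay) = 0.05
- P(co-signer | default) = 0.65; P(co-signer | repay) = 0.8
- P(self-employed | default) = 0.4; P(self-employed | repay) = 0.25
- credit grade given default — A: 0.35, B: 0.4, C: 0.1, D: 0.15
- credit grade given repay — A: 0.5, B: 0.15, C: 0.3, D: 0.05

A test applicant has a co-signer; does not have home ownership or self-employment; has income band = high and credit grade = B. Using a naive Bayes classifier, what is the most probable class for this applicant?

default: 0.1 × 0.4 × (1−0.8) × 0.65 × (1−0.4) × 0.4 = 0.001248
repay: 0.9 × 0.2 × (1−0.05) × 0.8 × (1−0.25) × 0.15 = 0.01539
Highest score → repay.

repay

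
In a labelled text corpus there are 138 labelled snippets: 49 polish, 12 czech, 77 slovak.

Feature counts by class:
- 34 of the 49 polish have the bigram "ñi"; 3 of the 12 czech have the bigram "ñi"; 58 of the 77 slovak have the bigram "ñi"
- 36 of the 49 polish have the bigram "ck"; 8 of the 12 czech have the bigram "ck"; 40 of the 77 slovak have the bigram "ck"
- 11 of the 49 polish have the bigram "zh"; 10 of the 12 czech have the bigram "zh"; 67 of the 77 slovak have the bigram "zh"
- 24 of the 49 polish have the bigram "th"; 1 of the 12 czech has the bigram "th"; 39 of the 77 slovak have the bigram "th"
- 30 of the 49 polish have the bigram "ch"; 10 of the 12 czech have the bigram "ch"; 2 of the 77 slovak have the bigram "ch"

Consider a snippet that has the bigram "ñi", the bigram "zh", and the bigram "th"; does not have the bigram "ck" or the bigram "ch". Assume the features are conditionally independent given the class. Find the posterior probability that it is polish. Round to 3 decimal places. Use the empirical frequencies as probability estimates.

0.031

polish: (49/138) × (34/49) × (13/49) × (11/49) × (24/49) × (19/49) ≈ 0.00278687
czech: (12/138) × (3/12) × (4/12) × (10/12) × (1/12) × (2/12) ≈ 0.0000838701
slovak: (77/138) × (58/77) × (37/77) × (67/77) × (39/77) × (75/77) ≈ 0.0866939
P(polish | x) = 0.00278687 / 0.0895646401 ≈ 0.031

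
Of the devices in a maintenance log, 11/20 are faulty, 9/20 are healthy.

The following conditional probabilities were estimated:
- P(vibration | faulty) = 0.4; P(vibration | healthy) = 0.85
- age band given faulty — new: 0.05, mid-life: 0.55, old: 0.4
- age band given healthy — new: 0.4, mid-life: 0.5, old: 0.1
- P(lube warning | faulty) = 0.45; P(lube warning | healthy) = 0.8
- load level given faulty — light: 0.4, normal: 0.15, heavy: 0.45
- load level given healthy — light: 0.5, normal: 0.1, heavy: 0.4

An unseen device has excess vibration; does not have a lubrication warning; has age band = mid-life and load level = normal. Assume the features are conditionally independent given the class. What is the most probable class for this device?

faulty: 0.55 × 0.4 × 0.55 × (1−0.45) × 0.15 = 0.0099825
healthy: 0.45 × 0.85 × 0.5 × (1−0.8) × 0.1 = 0.003825
Highest score → faulty.

faulty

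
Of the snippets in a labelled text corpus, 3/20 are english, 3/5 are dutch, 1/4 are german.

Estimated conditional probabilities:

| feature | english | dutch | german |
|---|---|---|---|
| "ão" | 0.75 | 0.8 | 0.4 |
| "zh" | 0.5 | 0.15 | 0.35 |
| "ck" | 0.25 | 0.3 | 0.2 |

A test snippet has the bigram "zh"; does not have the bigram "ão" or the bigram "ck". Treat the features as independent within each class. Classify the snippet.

english: 0.15 × (1−0.75) × 0.5 × (1−0.25) = 0.0140625
dutch: 0.6 × (1−0.8) × 0.15 × (1−0.3) = 0.0126
german: 0.25 × (1−0.4) × 0.35 × (1−0.2) = 0.042
Highest score → german.

german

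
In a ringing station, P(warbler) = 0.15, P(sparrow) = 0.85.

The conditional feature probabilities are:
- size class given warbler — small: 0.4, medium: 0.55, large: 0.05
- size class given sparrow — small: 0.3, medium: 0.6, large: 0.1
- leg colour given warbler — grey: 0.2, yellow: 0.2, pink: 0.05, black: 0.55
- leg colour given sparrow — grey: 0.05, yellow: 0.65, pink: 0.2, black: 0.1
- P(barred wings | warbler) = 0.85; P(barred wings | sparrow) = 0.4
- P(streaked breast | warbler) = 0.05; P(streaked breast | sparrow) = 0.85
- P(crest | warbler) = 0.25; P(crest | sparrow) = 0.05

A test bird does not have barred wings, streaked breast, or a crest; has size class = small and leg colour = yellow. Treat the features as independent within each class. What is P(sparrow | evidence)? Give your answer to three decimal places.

0.917

warbler: 0.15 × 0.4 × 0.2 × (1−0.85) × (1−0.05) × (1−0.25) = 0.0012825
sparrow: 0.85 × 0.3 × 0.65 × (1−0.4) × (1−0.85) × (1−0.05) = 0.014171625
P(sparrow | x) = 0.014171625 / 0.015454125 ≈ 0.917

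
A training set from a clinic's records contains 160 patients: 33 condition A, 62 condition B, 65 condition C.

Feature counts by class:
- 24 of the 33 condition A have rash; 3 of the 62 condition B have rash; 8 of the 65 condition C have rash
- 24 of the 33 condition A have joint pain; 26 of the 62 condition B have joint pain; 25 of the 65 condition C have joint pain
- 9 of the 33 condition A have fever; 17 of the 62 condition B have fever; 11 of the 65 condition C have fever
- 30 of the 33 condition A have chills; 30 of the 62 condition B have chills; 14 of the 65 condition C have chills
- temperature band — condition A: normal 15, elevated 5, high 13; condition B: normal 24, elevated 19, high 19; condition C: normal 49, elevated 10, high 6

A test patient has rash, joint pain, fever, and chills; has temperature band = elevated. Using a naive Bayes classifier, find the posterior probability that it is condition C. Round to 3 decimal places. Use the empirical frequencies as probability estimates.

0.024

condition A: (33/160) × (24/33) × (24/33) × (9/33) × (30/33) × (5/33) ≈ 0.00409808
condition B: (62/160) × (3/62) × (26/62) × (17/62) × (30/62) × (19/62) ≈ 0.000319692
condition C: (65/160) × (8/65) × (25/65) × (11/65) × (14/65) × (10/65) ≈ 0.000107839
P(condition C | x) = 0.000107839 / 0.004525611 ≈ 0.024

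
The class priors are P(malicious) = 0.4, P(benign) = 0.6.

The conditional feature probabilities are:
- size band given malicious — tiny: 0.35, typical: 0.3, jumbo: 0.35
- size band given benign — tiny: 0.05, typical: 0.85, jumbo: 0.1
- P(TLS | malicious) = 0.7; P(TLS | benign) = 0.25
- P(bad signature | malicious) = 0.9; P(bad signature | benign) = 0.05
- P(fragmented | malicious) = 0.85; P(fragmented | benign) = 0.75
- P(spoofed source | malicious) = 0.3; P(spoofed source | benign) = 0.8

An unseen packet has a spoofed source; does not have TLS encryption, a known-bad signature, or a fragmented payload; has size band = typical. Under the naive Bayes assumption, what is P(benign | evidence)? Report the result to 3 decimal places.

malicious: 0.4 × 0.3 × (1−0.7) × (1−0.9) × (1−0.85) × 0.3 = 0.000162
benign: 0.6 × 0.85 × (1−0.25) × (1−0.05) × (1−0.75) × 0.8 = 0.072675
P(benign | x) = 0.072675 / 0.072837 ≈ 0.998

0.998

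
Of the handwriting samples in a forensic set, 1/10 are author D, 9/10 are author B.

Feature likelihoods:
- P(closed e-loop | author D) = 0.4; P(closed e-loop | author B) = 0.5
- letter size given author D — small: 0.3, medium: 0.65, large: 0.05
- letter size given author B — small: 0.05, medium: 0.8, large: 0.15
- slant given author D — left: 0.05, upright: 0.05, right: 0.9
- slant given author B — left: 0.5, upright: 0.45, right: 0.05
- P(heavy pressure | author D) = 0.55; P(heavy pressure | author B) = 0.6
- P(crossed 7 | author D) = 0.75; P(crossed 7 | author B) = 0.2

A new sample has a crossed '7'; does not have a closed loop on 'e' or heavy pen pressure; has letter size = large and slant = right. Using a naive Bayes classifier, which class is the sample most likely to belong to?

author D

author D: 0.1 × (1−0.4) × 0.05 × 0.9 × (1−0.55) × 0.75 = 0.00091125
author B: 0.9 × (1−0.5) × 0.15 × 0.05 × (1−0.6) × 0.2 = 0.00027
Highest score → author D.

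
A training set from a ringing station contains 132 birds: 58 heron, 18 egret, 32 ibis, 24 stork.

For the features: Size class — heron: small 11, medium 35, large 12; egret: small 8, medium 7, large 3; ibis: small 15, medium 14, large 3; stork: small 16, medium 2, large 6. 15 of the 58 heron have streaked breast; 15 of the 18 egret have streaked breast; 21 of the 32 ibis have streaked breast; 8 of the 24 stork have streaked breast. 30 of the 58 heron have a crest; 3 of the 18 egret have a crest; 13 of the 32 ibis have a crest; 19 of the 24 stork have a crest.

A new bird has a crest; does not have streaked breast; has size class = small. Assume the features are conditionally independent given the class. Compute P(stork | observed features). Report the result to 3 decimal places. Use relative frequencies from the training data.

0.564

heron: (58/132) × (11/58) × (43/58) × (30/58) ≈ 0.031956
egret: (18/132) × (8/18) × (3/18) × (3/18) ≈ 0.0016835
ibis: (32/132) × (15/32) × (11/32) × (13/32) = 0.015869140625
stork: (24/132) × (16/24) × (16/24) × (19/24) ≈ 0.0639731
P(stork | x) = 0.0639731 / 0.113481740625 ≈ 0.564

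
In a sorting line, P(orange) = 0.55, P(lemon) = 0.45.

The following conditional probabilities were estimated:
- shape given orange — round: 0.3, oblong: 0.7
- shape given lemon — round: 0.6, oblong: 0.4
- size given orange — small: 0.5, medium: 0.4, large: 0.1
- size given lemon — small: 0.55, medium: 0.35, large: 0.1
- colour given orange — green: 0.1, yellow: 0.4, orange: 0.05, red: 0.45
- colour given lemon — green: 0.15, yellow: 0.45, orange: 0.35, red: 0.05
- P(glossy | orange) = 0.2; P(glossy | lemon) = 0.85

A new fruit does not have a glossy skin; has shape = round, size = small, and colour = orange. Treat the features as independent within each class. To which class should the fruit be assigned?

lemon

orange: 0.55 × 0.3 × 0.5 × 0.05 × (1−0.2) = 0.0033
lemon: 0.45 × 0.6 × 0.55 × 0.35 × (1−0.85) = 0.00779625
Highest score → lemon.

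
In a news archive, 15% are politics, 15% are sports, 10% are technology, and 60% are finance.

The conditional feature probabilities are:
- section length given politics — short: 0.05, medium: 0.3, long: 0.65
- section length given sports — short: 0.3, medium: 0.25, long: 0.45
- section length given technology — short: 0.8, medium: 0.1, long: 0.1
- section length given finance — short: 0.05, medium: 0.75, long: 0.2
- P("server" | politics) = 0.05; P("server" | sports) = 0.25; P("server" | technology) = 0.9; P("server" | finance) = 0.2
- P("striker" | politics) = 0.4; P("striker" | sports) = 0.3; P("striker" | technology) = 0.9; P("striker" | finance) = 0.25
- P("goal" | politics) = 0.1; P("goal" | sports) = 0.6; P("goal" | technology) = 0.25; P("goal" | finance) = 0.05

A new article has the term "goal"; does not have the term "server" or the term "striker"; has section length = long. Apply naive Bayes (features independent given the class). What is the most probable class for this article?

sports

politics: 0.15 × 0.65 × (1−0.05) × (1−0.4) × 0.1 = 0.0055575
sports: 0.15 × 0.45 × (1−0.25) × (1−0.3) × 0.6 = 0.0212625
technology: 0.1 × 0.1 × (1−0.9) × (1−0.9) × 0.25 = 0.000025
finance: 0.6 × 0.2 × (1−0.2) × (1−0.25) × 0.05 = 0.0036
Highest score → sports.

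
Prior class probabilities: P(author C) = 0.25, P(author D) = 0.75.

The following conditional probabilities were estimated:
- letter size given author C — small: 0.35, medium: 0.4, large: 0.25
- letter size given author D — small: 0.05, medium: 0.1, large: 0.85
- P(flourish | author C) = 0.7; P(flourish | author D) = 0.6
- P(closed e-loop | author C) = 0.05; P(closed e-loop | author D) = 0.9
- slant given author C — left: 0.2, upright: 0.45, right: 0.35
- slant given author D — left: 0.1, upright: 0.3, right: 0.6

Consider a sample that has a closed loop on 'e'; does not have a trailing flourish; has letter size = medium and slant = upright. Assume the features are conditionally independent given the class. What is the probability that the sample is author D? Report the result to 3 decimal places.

author C: 0.25 × 0.4 × (1−0.7) × 0.05 × 0.45 = 0.000675
author D: 0.75 × 0.1 × (1−0.6) × 0.9 × 0.3 = 0.0081
P(author D | x) = 0.0081 / 0.008775 ≈ 0.923

0.923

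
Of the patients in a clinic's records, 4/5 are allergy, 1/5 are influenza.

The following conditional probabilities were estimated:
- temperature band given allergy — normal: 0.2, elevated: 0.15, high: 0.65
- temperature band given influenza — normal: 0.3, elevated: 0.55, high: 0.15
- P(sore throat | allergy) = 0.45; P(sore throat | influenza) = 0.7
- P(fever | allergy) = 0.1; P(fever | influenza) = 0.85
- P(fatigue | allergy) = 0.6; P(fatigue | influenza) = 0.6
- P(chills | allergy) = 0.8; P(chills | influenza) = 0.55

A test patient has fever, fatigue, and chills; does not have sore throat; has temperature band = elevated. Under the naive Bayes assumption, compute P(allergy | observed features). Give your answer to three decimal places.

allergy: 0.8 × 0.15 × (1−0.45) × 0.1 × 0.6 × 0.8 = 0.003168
influenza: 0.2 × 0.55 × (1−0.7) × 0.85 × 0.6 × 0.55 = 0.0092565
P(allergy | x) = 0.003168 / 0.0124245 ≈ 0.255

0.255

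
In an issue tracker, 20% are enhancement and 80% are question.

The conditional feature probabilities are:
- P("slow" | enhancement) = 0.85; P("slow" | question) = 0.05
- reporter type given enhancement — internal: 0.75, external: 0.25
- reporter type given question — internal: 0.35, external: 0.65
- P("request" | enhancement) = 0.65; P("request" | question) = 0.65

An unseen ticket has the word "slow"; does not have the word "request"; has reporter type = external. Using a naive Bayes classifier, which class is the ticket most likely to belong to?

enhancement: 0.2 × 0.85 × 0.25 × (1−0.65) = 0.014875
question: 0.8 × 0.05 × 0.65 × (1−0.65) = 0.0091
Highest score → enhancement.

enhancement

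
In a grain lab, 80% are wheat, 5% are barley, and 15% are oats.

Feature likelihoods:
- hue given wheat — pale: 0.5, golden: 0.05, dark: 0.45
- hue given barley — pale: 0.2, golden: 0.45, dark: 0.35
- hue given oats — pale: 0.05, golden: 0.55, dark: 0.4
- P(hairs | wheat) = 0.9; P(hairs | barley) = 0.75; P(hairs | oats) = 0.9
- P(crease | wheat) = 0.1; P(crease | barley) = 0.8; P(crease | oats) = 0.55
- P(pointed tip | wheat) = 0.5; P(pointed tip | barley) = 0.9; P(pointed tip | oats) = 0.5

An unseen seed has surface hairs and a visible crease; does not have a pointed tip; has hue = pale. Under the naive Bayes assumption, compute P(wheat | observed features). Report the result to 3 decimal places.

wheat: 0.8 × 0.5 × 0.9 × 0.1 × (1−0.5) = 0.018
barley: 0.05 × 0.2 × 0.75 × 0.8 × (1−0.9) = 0.0006
oats: 0.15 × 0.05 × 0.9 × 0.55 × (1−0.5) = 0.00185625
P(wheat | x) = 0.018 / 0.02045625 ≈ 0.880

0.880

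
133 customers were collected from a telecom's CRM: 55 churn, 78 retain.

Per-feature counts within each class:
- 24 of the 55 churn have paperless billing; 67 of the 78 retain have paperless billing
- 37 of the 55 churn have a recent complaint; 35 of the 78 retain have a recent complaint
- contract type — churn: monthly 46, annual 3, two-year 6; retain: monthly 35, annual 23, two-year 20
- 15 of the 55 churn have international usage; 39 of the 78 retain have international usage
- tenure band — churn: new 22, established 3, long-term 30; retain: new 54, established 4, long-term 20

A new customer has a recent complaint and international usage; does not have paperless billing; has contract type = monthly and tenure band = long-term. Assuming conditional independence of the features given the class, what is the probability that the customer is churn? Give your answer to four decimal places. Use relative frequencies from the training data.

churn: (55/133) × (31/55) × (37/55) × (46/55) × (15/55) × (30/55) ≈ 0.0195088
retain: (78/133) × (11/78) × (35/78) × (35/78) × (39/78) × (20/78) ≈ 0.00213498
P(churn | x) = 0.0195088 / 0.02164378 ≈ 0.9014

0.9014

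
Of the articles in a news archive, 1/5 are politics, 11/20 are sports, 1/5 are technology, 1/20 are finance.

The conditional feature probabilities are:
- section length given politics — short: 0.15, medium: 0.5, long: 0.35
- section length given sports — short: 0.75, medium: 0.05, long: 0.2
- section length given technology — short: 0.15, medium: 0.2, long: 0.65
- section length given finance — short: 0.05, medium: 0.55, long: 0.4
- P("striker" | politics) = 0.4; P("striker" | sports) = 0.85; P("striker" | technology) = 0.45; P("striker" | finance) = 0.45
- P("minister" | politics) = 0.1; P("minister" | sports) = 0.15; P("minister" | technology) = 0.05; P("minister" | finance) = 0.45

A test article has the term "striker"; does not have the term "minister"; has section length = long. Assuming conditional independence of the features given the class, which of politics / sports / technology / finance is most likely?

politics: 0.2 × 0.35 × 0.4 × (1−0.1) = 0.0252
sports: 0.55 × 0.2 × 0.85 × (1−0.15) = 0.079475
technology: 0.2 × 0.65 × 0.45 × (1−0.05) = 0.055575
finance: 0.05 × 0.4 × 0.45 × (1−0.45) = 0.00495
Highest score → sports.

sports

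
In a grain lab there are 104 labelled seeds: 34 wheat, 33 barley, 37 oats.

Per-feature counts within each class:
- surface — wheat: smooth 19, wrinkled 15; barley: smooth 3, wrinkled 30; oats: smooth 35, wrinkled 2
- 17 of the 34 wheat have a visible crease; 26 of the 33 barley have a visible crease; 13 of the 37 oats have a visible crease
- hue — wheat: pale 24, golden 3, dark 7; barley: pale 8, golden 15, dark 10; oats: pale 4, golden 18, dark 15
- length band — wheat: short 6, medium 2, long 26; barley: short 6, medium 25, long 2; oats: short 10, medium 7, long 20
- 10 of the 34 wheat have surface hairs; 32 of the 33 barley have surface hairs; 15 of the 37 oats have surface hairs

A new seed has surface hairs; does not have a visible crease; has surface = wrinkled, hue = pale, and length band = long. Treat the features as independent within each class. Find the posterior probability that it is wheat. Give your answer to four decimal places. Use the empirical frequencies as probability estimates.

wheat: (34/104) × (15/34) × (17/34) × (24/34) × (26/34) × (10/34) ≈ 0.0114492
barley: (33/104) × (30/33) × (7/33) × (8/33) × (2/33) × (32/33) ≈ 0.000871766
oats: (37/104) × (2/37) × (24/37) × (4/37) × (20/37) × (15/37) ≈ 0.000295517
P(wheat | x) = 0.0114492 / 0.012616483 ≈ 0.9075

0.9075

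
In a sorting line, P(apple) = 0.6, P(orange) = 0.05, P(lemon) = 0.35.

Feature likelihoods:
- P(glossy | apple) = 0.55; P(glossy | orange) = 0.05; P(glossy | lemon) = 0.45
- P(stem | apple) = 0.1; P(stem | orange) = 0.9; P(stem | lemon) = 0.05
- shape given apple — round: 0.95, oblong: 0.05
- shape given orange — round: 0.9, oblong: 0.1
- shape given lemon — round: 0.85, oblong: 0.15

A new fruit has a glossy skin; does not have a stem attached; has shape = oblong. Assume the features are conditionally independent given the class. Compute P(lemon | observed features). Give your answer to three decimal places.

apple: 0.6 × 0.55 × (1−0.1) × 0.05 = 0.01485
orange: 0.05 × 0.05 × (1−0.9) × 0.1 = 0.000025
lemon: 0.35 × 0.45 × (1−0.05) × 0.15 = 0.02244375
P(lemon | x) = 0.02244375 / 0.03731875 ≈ 0.601

0.601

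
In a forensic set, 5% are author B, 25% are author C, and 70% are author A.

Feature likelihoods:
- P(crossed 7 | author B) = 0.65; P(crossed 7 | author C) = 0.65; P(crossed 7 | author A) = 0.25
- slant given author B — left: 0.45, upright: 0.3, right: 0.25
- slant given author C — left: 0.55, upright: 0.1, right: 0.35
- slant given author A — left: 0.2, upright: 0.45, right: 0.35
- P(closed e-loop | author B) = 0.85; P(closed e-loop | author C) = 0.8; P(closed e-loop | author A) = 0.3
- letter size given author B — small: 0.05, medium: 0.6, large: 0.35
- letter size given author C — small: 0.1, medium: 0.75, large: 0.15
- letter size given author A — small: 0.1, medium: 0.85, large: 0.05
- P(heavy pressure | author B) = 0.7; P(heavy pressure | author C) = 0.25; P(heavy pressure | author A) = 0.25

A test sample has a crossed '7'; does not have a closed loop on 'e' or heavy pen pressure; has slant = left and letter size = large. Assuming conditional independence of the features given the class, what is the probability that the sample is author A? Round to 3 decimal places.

0.291

author B: 0.05 × 0.65 × 0.45 × (1−0.85) × 0.35 × (1−0.7) = 0.00023034375
author C: 0.25 × 0.65 × 0.55 × (1−0.8) × 0.15 × (1−0.25) = 0.0020109375
author A: 0.7 × 0.25 × 0.2 × (1−0.3) × 0.05 × (1−0.25) = 0.00091875
P(author A | x) = 0.00091875 / 0.00316003125 ≈ 0.291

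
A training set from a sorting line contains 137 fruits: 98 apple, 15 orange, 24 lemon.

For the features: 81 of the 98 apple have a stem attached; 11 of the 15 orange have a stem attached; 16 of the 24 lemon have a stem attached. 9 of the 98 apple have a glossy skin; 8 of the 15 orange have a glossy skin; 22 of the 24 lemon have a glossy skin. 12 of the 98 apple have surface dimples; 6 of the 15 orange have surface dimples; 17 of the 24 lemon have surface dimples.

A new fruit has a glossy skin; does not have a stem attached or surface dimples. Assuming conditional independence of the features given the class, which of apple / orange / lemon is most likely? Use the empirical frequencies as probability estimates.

apple: (98/137) × (17/98) × (9/98) × (86/98) ≈ 0.0100004
orange: (15/137) × (4/15) × (8/15) × (9/15) ≈ 0.00934307
lemon: (24/137) × (8/24) × (22/24) × (7/24) ≈ 0.0156123
Highest score → lemon.

lemon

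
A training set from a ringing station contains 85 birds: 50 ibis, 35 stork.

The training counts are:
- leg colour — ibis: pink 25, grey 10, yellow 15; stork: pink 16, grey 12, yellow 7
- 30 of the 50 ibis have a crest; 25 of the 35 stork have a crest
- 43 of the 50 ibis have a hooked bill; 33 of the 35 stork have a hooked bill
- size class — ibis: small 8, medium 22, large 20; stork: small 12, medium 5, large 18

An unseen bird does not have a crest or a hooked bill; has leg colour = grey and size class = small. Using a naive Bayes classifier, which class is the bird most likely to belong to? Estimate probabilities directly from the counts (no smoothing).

ibis

ibis: (50/85) × (10/50) × (20/50) × (7/50) × (8/50) ≈ 0.00105412
stork: (35/85) × (12/35) × (10/35) × (2/35) × (12/35) ≈ 0.000790259
Highest score → ibis.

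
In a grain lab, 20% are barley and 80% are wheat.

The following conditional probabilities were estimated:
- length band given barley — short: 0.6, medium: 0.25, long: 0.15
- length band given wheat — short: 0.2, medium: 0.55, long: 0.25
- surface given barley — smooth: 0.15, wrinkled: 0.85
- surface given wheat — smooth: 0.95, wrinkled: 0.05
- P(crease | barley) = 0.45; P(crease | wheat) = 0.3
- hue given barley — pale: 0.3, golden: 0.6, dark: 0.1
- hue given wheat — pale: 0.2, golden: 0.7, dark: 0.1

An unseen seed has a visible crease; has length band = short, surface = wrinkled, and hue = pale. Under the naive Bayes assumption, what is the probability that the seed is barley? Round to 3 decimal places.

0.966

barley: 0.2 × 0.6 × 0.85 × 0.45 × 0.3 = 0.01377
wheat: 0.8 × 0.2 × 0.05 × 0.3 × 0.2 = 0.00048
P(barley | x) = 0.01377 / 0.01425 ≈ 0.966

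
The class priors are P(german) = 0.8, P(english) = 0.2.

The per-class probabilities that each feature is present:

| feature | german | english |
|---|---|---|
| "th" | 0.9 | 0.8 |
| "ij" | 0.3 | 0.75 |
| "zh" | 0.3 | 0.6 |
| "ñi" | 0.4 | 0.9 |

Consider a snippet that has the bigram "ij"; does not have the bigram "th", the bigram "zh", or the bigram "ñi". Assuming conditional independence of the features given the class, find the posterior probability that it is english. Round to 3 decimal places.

0.106

german: 0.8 × (1−0.9) × 0.3 × (1−0.3) × (1−0.4) = 0.01008
english: 0.2 × (1−0.8) × 0.75 × (1−0.6) × (1−0.9) = 0.0012
P(english | x) = 0.0012 / 0.01128 ≈ 0.106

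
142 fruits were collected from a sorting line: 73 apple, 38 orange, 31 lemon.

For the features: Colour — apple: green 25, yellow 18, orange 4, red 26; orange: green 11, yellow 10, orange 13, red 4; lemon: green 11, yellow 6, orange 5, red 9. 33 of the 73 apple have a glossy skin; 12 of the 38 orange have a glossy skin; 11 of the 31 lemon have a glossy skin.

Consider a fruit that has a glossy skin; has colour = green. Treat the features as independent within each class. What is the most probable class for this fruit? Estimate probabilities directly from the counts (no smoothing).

apple

apple: (73/142) × (25/73) × (33/73) ≈ 0.0795871
orange: (38/142) × (11/38) × (12/38) ≈ 0.0244626
lemon: (31/142) × (11/31) × (11/31) ≈ 0.0274875
Highest score → apple.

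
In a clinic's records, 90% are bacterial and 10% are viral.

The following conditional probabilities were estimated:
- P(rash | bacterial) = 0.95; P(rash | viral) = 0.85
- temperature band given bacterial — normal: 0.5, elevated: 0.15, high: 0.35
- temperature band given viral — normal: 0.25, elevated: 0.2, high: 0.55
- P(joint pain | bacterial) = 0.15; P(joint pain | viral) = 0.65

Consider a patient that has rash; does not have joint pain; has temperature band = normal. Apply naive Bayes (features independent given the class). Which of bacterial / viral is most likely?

bacterial: 0.9 × 0.95 × 0.5 × (1−0.15) = 0.363375
viral: 0.1 × 0.85 × 0.25 × (1−0.65) = 0.0074375
Highest score → bacterial.

bacterial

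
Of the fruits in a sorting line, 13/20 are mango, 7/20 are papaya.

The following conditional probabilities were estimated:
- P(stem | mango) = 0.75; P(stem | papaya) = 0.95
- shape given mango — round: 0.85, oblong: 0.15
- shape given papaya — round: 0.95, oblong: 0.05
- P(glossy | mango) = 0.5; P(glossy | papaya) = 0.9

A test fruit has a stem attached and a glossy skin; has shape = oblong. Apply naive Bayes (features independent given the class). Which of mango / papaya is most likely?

mango

mango: 0.65 × 0.75 × 0.15 × 0.5 = 0.0365625
papaya: 0.35 × 0.95 × 0.05 × 0.9 = 0.0149625
Highest score → mango.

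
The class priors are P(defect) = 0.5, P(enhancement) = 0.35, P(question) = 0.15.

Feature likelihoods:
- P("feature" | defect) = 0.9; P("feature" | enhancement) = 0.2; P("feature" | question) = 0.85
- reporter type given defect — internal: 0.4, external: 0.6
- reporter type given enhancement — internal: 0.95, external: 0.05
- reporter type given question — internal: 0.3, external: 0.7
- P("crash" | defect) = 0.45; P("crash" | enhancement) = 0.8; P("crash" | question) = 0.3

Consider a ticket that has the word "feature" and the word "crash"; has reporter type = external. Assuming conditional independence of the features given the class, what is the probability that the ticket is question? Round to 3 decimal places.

0.177

defect: 0.5 × 0.9 × 0.6 × 0.45 = 0.1215
enhancement: 0.35 × 0.2 × 0.05 × 0.8 = 0.0028
question: 0.15 × 0.85 × 0.7 × 0.3 = 0.026775
P(question | x) = 0.026775 / 0.151075 ≈ 0.177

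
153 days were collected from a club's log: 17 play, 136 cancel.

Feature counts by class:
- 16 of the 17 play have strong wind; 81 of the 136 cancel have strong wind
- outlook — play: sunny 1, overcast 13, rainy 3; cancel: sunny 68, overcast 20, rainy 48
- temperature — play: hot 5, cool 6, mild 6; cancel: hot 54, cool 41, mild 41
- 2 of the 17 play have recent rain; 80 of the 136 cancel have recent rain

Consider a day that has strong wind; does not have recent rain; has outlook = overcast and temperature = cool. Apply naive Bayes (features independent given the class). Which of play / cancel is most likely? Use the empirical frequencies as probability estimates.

play

play: (17/153) × (16/17) × (13/17) × (6/17) × (15/17) ≈ 0.0249039
cancel: (136/153) × (81/136) × (20/136) × (41/136) × (56/136) ≈ 0.00966449
Highest score → play.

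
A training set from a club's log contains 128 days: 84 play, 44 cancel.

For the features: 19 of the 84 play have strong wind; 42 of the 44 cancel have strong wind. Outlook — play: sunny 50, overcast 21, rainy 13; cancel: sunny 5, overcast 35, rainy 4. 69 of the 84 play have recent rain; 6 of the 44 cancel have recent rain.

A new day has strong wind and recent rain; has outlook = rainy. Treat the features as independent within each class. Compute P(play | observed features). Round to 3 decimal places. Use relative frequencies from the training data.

play: (84/128) × (19/84) × (13/84) × (69/84) ≈ 0.0188702
cancel: (44/128) × (42/44) × (4/44) × (6/44) ≈ 0.00406767
P(play | x) = 0.0188702 / 0.02293787 ≈ 0.823

0.823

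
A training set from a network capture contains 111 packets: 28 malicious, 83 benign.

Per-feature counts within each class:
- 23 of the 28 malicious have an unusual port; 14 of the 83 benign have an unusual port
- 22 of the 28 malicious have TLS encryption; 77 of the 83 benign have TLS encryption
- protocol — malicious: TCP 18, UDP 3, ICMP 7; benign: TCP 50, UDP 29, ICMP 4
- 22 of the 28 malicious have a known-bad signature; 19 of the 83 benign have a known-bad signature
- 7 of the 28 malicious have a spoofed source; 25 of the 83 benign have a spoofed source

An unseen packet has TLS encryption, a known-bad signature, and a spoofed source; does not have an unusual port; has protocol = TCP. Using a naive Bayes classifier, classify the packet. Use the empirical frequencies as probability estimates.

benign

malicious: (28/111) × (5/28) × (22/28) × (18/28) × (22/28) × (7/28) ≈ 0.00446921
benign: (83/111) × (69/83) × (77/83) × (50/83) × (19/83) × (25/83) ≈ 0.0239535
Highest score → benign.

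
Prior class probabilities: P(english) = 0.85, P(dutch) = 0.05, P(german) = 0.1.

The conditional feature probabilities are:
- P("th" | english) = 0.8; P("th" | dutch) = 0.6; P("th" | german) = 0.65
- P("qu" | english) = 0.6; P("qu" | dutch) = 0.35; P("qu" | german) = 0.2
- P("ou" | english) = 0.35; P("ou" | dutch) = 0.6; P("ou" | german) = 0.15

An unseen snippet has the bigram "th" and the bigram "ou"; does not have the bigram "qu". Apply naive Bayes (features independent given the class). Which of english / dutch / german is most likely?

english

english: 0.85 × 0.8 × (1−0.6) × 0.35 = 0.0952
dutch: 0.05 × 0.6 × (1−0.35) × 0.6 = 0.0117
german: 0.1 × 0.65 × (1−0.2) × 0.15 = 0.0078
Highest score → english.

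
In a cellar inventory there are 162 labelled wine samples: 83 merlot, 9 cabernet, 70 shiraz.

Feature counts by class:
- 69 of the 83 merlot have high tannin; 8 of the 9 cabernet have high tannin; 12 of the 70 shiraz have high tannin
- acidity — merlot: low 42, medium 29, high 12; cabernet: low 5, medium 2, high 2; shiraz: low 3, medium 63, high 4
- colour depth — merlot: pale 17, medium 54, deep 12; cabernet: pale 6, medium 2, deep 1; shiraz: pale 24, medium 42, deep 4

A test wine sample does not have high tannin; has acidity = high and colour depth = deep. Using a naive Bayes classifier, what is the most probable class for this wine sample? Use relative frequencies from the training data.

merlot

merlot: (83/162) × (14/83) × (12/83) × (12/83) ≈ 0.00180642
cabernet: (9/162) × (1/9) × (2/9) × (1/9) ≈ 0.000152416
shiraz: (70/162) × (58/70) × (4/70) × (4/70) ≈ 0.00116906
Highest score → merlot.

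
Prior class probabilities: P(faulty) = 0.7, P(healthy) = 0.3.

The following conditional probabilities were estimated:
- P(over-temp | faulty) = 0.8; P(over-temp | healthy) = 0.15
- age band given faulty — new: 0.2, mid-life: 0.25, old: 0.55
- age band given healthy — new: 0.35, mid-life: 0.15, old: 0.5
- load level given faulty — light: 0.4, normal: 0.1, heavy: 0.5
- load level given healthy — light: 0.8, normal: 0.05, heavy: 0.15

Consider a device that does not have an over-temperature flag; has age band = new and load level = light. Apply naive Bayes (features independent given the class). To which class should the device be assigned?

healthy

faulty: 0.7 × (1−0.8) × 0.2 × 0.4 = 0.0112
healthy: 0.3 × (1−0.15) × 0.35 × 0.8 = 0.0714
Highest score → healthy.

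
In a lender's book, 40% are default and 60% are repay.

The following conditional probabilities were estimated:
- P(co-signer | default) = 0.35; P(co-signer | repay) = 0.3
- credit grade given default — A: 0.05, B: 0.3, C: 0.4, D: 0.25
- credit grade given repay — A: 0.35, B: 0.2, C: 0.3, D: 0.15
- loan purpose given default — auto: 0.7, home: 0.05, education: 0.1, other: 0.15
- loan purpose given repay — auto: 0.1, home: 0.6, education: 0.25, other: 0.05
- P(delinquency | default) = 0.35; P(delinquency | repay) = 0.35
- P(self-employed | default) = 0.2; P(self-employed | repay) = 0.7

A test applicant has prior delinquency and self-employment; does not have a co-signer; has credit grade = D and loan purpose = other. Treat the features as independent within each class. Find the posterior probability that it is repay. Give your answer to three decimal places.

default: 0.4 × (1−0.35) × 0.25 × 0.15 × 0.35 × 0.2 = 0.0006825
repay: 0.6 × (1−0.3) × 0.15 × 0.05 × 0.35 × 0.7 = 0.00077175
P(repay | x) = 0.00077175 / 0.00145425 ≈ 0.531

0.531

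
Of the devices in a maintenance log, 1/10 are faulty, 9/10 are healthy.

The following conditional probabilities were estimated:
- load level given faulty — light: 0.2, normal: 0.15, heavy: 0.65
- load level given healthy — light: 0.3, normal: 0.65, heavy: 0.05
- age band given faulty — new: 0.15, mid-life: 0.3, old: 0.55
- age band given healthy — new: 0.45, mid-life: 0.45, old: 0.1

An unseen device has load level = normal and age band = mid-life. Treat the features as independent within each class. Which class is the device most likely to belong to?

healthy

faulty: 0.1 × 0.15 × 0.3 = 0.0045
healthy: 0.9 × 0.65 × 0.45 = 0.26325
Highest score → healthy.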